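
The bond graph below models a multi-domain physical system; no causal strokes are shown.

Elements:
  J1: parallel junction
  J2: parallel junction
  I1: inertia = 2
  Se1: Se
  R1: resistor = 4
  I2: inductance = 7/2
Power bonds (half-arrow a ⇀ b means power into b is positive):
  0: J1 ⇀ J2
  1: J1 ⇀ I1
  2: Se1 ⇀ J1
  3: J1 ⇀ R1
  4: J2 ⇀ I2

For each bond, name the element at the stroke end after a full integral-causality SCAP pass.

b0 stroke at J2
b1 stroke at I1
b2 stroke at J1
b3 stroke at R1
b4 stroke at I2

bond 2 stroke→J1  (Se1 (Se) sets effort on bond)
bond 0 stroke→J2  (J1 effort already set via bond 2)
bond 1 stroke→I1  (common-e at J1 fixed by 2)
bond 3 stroke→R1  (J1 effort already set via bond 2)
bond 4 stroke→I2  (J2 effort already set via bond 0)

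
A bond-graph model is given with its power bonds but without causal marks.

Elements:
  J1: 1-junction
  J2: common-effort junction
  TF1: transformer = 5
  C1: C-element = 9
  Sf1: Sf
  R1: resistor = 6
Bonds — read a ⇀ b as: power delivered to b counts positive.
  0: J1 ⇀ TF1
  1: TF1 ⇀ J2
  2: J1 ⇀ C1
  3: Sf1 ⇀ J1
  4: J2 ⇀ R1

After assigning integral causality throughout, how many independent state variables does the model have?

1  (C1 all integral)

b3 stroke at Sf1  (Sf1 fixes flow; stroke at Sf1)
b0 stroke at J1  (common-f at J1 fixed by 3)
b2 stroke at J1  (J1 flow already set via bond 3)
b1 stroke at TF1  (TF1 one-in-one-out from 0)
b4 stroke at J2  (J2 needs exactly one e-in)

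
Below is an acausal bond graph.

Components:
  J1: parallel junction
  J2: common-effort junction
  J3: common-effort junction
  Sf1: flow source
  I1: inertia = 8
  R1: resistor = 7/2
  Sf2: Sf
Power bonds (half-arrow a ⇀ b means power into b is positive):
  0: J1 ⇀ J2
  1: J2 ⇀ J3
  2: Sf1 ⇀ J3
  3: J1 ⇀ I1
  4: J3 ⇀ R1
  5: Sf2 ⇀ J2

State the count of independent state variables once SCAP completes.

bond 2 →Sf1  (Sf1 fixes flow; stroke at Sf1)
bond 5 →Sf2  (Sf2 (Sf) sets flow on bond)
bond 3 →I1  (I1 outputs flow p/I1)
bond 0 →J1  (J1 needs exactly one e-in)
bond 1 →J2  (J2 needs exactly one e-in)
bond 4 →J3  (closing 0-jn rule on J3)

1  (I1 all integral)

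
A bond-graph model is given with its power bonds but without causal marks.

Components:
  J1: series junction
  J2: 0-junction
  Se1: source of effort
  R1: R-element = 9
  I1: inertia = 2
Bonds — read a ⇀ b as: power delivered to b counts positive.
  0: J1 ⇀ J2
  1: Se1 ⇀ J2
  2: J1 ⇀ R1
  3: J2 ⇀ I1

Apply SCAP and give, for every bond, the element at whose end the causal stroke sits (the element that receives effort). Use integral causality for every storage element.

#1 |J2  (Se1 fixes effort; stroke away)
#0 |J1  (0-jn J2 has e-setter on 1)
#3 |I1  (J2 effort already set via bond 1)
#2 |R1  (closing 1-jn rule on J1)

β0 stroke→J1
β1 stroke→J2
β2 stroke→R1
β3 stroke→I1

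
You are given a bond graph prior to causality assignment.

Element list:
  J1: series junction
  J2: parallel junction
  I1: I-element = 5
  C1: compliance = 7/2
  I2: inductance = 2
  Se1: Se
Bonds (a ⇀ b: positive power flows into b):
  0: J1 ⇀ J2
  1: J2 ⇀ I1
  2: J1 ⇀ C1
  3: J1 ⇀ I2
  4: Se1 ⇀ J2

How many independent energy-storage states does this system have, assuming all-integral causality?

3  (C1, I1, I2 all integral)

#4 stroke→J2  (Se1: effort source, stroke at far end)
#0 stroke→J1  (J2 effort already set via bond 4)
#1 stroke→I1  (common-e at J2 fixed by 4)
#2 stroke→J1  (C1: C, integral causality)
#3 stroke→I2  (closing 1-jn rule on J1)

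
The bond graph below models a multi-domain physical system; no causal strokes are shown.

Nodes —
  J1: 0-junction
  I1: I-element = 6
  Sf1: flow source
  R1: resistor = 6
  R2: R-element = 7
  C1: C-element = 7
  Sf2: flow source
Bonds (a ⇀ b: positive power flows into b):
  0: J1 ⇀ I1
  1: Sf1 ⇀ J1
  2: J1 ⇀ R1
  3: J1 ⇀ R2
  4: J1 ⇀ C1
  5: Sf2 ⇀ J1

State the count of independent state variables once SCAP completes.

2  (C1, I1 all integral)

β1 stroke→Sf1  (source Sf1 imposes f)
β5 stroke→Sf2  (Sf2 (Sf) sets flow on bond)
β0 stroke→I1  (I1 integral (f out))
β4 stroke→J1  (C1 integral (e out))
β2 stroke→R1  (0-jn J1 has e-setter on 4)
β3 stroke→R2  (J1 effort already set via bond 4)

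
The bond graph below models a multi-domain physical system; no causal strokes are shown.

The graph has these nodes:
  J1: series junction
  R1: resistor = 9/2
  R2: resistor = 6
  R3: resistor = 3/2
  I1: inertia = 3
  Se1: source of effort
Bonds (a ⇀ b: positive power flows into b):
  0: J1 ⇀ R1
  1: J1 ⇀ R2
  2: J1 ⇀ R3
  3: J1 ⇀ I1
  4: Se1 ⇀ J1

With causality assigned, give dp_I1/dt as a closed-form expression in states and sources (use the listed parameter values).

dp_I1/dt = E_Se1 - 4*p_I1

bond 4 stroke at J1  (source Se1 imposes e)
bond 3 stroke at I1  (I1 outputs flow p/I1)
bond 0 stroke at J1  (J1: bond 3 brought flow, rest push out)
bond 1 stroke at J1  (J1 flow already set via bond 3)
bond 2 stroke at J1  (J1 flow already set via bond 3)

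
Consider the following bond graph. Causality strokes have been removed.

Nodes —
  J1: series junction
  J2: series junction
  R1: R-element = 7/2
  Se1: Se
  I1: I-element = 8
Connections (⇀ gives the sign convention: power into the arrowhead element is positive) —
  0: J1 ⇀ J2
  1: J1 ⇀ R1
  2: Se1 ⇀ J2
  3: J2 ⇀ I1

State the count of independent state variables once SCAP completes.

1  (I1 all integral)

β2 |J2  (Se1 fixes effort; stroke away)
β3 |I1  (I1 outputs flow p/I1)
β0 |J2  (J2: bond 3 brought flow, rest push out)
β1 |J1  (1-jn J1 has f-setter on 0)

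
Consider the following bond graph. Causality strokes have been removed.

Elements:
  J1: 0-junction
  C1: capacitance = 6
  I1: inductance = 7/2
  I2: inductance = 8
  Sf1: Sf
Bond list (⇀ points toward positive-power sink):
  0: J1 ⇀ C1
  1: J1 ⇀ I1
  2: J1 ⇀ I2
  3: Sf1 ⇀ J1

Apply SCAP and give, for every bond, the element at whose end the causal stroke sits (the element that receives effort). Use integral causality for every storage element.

bond 3 |Sf1  (Sf1 (Sf) sets flow on bond)
bond 0 |J1  (C1: C, integral causality)
bond 1 |I1  (common-e at J1 fixed by 0)
bond 2 |I2  (J1: bond 0 brought effort, rest push out)

bond 0 stroke at J1
bond 1 stroke at I1
bond 2 stroke at I2
bond 3 stroke at Sf1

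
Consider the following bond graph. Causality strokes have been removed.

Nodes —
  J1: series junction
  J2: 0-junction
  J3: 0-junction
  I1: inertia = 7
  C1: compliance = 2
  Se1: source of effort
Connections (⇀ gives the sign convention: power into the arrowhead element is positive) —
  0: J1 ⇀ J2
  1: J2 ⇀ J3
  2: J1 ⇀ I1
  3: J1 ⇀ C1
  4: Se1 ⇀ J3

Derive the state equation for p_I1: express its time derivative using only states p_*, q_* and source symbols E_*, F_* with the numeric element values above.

dp_I1/dt = -E_Se1 - q_C1/2

bond 4 →J3  (Se1 fixes effort; stroke away)
bond 1 →J2  (0-jn J3 has e-setter on 4)
bond 0 →J1  (common-e at J2 fixed by 1)
bond 2 →I1  (I1: I, integral causality)
bond 3 →J1  (J1 flow already set via bond 2)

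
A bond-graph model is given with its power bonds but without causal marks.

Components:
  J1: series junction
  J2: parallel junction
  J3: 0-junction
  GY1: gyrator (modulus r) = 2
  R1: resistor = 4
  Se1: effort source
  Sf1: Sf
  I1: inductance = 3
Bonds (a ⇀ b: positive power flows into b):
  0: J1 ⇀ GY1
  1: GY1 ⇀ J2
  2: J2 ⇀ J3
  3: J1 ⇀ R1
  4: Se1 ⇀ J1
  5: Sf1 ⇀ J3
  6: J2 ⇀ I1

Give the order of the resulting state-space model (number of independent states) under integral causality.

1  (I1 all integral)

b4 stroke at J1  (source Se1 imposes e)
b5 stroke at Sf1  (source Sf1 imposes f)
b2 stroke at J3  (closing 0-jn rule on J3)
b6 stroke at I1  (I1 integral (f out))
b1 stroke at J2  (closing 0-jn rule on J2)
b0 stroke at J1  (GY GY1: same side as bond 1)
b3 stroke at R1  (J1: last free bond brings flow in)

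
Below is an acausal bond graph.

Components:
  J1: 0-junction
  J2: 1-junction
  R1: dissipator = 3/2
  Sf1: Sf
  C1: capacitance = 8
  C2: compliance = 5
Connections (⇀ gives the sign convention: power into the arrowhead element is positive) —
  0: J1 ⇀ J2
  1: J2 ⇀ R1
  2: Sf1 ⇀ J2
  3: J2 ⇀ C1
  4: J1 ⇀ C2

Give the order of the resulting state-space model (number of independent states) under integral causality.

2  (C1, C2 all integral)

#2 →Sf1  (Sf1 (Sf) sets flow on bond)
#0 →J2  (common-f at J2 fixed by 2)
#1 →J2  (J2: bond 2 brought flow, rest push out)
#3 →J2  (J2 flow already set via bond 2)
#4 →J1  (only one effort-in slot at J1)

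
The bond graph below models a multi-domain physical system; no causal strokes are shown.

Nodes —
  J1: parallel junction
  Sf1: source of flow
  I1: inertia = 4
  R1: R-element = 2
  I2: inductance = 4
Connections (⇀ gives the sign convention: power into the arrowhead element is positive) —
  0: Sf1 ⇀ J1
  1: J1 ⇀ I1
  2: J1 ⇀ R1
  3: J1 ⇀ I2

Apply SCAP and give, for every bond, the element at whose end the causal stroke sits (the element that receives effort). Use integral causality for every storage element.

bond 0 stroke→Sf1  (source Sf1 imposes f)
bond 1 stroke→I1  (I1 integral (f out))
bond 3 stroke→I2  (I2 integral (f out))
bond 2 stroke→J1  (only one effort-in slot at J1)

bond 0 →Sf1
bond 1 →I1
bond 2 →J1
bond 3 →I2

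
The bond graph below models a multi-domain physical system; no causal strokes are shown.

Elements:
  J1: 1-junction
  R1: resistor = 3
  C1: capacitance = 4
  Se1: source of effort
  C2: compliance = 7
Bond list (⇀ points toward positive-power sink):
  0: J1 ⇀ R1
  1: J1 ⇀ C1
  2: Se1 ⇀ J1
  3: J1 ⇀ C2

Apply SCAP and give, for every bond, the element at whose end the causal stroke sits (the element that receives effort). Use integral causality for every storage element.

#0 stroke→R1
#1 stroke→J1
#2 stroke→J1
#3 stroke→J1

b2 stroke at J1  (Se1 (Se) sets effort on bond)
b1 stroke at J1  (prefer integral on C1)
b3 stroke at J1  (C2 integral (e out))
b0 stroke at R1  (J1 needs exactly one f-in)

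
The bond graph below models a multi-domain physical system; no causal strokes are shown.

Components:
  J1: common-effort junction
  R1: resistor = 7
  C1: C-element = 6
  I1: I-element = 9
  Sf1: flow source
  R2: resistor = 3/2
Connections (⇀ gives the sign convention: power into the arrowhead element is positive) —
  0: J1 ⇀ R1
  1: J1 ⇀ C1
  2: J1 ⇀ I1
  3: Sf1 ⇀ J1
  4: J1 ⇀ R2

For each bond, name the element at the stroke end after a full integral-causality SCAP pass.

#3 →Sf1  (source Sf1 imposes f)
#1 →J1  (C1 integral (e out))
#0 →R1  (common-e at J1 fixed by 1)
#2 →I1  (0-jn J1 has e-setter on 1)
#4 →R2  (common-e at J1 fixed by 1)

b0 |R1
b1 |J1
b2 |I1
b3 |Sf1
b4 |R2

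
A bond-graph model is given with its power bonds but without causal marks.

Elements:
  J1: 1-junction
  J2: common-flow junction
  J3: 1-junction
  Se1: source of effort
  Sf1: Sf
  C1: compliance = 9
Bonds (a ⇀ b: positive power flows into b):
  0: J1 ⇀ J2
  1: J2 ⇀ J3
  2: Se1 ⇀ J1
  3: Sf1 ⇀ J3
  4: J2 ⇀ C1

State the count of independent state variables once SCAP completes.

β2 |J1  (Se1 fixes effort; stroke away)
β3 |Sf1  (Sf1: flow source, stroke at near end)
β0 |J2  (only one flow-in slot at J1)
β1 |J3  (1-jn J3 has f-setter on 3)
β4 |J2  (common-f at J2 fixed by 1)

1  (C1 all integral)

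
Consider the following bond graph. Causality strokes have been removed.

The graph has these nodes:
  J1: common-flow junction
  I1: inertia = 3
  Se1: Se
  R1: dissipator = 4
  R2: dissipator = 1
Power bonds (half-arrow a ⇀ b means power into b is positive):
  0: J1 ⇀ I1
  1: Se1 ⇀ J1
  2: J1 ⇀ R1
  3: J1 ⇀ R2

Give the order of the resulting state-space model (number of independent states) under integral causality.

β1 |J1  (Se1 fixes effort; stroke away)
β0 |I1  (I1 outputs flow p/I1)
β2 |J1  (J1: bond 0 brought flow, rest push out)
β3 |J1  (J1: bond 0 brought flow, rest push out)

1  (I1 all integral)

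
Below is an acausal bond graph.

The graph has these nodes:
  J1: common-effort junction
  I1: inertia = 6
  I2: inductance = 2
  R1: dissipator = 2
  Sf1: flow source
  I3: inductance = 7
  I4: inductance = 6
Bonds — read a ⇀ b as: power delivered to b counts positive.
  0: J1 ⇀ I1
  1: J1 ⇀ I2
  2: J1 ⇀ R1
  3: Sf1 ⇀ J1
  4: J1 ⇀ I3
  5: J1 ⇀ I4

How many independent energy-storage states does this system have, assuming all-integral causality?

4  (I1, I2, I3, I4 all integral)

bond 3 stroke→Sf1  (Sf1 (Sf) sets flow on bond)
bond 0 stroke→I1  (prefer integral on I1)
bond 1 stroke→I2  (I2 outputs flow p/I2)
bond 4 stroke→I3  (I3 integral (f out))
bond 5 stroke→I4  (prefer integral on I4)
bond 2 stroke→J1  (only one effort-in slot at J1)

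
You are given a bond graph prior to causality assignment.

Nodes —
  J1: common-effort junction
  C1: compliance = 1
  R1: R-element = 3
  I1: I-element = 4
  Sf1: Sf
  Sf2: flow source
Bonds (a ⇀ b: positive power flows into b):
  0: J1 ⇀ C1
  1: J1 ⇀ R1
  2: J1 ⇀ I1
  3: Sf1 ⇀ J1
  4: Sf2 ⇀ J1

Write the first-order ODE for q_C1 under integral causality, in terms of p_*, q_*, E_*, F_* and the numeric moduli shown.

dq_C1/dt = F_Sf1 + F_Sf2 - p_I1/4 - q_C1/3

β3 |Sf1  (Sf1: flow source, stroke at near end)
β4 |Sf2  (Sf2 (Sf) sets flow on bond)
β0 |J1  (C1: C, integral causality)
β1 |R1  (J1 effort already set via bond 0)
β2 |I1  (common-e at J1 fixed by 0)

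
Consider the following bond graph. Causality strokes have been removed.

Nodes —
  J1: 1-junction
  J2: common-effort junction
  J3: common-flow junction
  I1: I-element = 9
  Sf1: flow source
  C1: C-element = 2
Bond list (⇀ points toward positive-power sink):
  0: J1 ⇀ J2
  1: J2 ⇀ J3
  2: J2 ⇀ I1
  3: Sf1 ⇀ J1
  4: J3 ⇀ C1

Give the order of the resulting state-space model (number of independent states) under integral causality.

2  (C1, I1 all integral)

bond 3 |Sf1  (source Sf1 imposes f)
bond 0 |J1  (common-f at J1 fixed by 3)
bond 2 |I1  (I1 outputs flow p/I1)
bond 1 |J2  (closing 0-jn rule on J2)
bond 4 |J3  (common-f at J3 fixed by 1)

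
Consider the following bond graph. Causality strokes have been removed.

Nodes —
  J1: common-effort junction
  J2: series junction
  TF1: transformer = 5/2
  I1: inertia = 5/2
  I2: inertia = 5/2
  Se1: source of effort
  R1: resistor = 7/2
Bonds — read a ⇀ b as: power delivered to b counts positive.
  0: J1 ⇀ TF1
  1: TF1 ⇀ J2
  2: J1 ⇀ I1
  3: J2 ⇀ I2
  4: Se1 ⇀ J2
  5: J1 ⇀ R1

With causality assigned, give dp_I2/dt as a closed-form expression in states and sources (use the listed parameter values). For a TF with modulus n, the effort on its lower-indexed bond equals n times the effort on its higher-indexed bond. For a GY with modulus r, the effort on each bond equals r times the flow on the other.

dp_I2/dt = E_Se1 - 14*p_I1/25 - 28*p_I2/125

β4 →J2  (Se1 fixes effort; stroke away)
β2 →I1  (I1: I, integral causality)
β3 →I2  (I2 integral (f out))
β1 →J2  (1-jn J2 has f-setter on 3)
β0 →TF1  (TF1 one-in-one-out from 1)
β5 →J1  (closing 0-jn rule on J1)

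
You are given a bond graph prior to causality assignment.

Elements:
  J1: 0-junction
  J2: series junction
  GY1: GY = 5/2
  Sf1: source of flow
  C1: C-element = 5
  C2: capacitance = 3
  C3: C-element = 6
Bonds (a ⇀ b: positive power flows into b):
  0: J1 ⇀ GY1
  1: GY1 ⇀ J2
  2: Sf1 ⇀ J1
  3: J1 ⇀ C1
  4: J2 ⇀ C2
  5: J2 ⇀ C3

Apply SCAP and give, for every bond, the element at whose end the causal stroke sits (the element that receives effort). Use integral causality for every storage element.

#0 →GY1
#1 →GY1
#2 →Sf1
#3 →J1
#4 →J2
#5 →J2

b2 stroke→Sf1  (Sf1 (Sf) sets flow on bond)
b3 stroke→J1  (prefer integral on C1)
b0 stroke→GY1  (common-e at J1 fixed by 3)
b1 stroke→GY1  (GY1: gyrator matches bond 0)
b4 stroke→J2  (J2: bond 1 brought flow, rest push out)
b5 stroke→J2  (common-f at J2 fixed by 1)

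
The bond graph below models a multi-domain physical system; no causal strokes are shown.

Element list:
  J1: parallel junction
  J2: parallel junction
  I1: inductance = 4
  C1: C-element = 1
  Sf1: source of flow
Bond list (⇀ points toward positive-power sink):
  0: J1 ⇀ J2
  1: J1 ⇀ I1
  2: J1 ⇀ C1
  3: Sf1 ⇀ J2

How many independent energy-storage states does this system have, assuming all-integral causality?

β3 stroke at Sf1  (Sf1: flow source, stroke at near end)
β0 stroke at J2  (J2 needs exactly one e-in)
β1 stroke at I1  (I1: I, integral causality)
β2 stroke at J1  (J1: last free bond brings effort in)

2  (C1, I1 all integral)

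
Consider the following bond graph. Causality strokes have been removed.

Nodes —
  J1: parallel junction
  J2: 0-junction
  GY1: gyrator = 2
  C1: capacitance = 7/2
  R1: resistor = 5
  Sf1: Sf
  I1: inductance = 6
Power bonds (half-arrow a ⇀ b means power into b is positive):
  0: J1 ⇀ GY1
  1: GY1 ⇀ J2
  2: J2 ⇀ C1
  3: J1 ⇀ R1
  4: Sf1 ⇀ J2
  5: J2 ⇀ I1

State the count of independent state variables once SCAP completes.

2  (C1, I1 all integral)

β4 stroke at Sf1  (Sf1 (Sf) sets flow on bond)
β2 stroke at J2  (C1 outputs effort q/C1)
β1 stroke at GY1  (0-jn J2 has e-setter on 2)
β5 stroke at I1  (common-e at J2 fixed by 2)
β0 stroke at GY1  (GY GY1: same side as bond 1)
β3 stroke at J1  (J1: last free bond brings effort in)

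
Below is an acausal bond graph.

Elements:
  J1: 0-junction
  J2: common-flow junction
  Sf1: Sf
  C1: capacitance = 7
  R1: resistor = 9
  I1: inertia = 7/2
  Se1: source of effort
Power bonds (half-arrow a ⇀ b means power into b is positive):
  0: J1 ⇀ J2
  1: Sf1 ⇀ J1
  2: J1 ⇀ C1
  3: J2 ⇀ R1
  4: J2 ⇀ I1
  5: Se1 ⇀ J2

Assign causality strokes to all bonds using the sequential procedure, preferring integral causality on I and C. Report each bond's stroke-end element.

#0 |J2
#1 |Sf1
#2 |J1
#3 |J2
#4 |I1
#5 |J2

β1 |Sf1  (Sf1 fixes flow; stroke at Sf1)
β5 |J2  (Se1 (Se) sets effort on bond)
β2 |J1  (C1 outputs effort q/C1)
β0 |J2  (0-jn J1 has e-setter on 2)
β4 |I1  (I1: I, integral causality)
β3 |J2  (J2 flow already set via bond 4)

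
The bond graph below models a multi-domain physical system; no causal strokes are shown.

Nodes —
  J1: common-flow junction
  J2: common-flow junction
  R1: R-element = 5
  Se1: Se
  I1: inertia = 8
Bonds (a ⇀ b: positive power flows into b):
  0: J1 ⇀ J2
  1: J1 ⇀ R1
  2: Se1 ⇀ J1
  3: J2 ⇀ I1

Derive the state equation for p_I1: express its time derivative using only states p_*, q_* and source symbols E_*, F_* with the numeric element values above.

β2 stroke→J1  (Se1 (Se) sets effort on bond)
β3 stroke→I1  (I1 integral (f out))
β0 stroke→J2  (1-jn J2 has f-setter on 3)
β1 stroke→J1  (J1 flow already set via bond 0)

dp_I1/dt = E_Se1 - 5*p_I1/8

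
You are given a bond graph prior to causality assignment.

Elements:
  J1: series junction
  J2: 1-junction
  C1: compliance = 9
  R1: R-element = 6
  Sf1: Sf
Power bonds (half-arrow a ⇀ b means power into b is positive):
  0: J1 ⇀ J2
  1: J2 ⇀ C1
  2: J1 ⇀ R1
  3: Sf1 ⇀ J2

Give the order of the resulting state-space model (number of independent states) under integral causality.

b3 stroke→Sf1  (Sf1 (Sf) sets flow on bond)
b0 stroke→J2  (J2: bond 3 brought flow, rest push out)
b1 stroke→J2  (J2: bond 3 brought flow, rest push out)
b2 stroke→J1  (J1 flow already set via bond 0)

1  (C1 all integral)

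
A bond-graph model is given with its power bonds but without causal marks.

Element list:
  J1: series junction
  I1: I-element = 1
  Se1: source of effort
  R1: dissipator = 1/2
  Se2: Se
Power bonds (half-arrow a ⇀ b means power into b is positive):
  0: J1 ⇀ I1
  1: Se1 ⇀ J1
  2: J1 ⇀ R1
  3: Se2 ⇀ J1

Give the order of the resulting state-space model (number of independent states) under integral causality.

1  (I1 all integral)

#1 →J1  (Se1 (Se) sets effort on bond)
#3 →J1  (Se2: effort source, stroke at far end)
#0 →I1  (I1 integral (f out))
#2 →J1  (J1: bond 0 brought flow, rest push out)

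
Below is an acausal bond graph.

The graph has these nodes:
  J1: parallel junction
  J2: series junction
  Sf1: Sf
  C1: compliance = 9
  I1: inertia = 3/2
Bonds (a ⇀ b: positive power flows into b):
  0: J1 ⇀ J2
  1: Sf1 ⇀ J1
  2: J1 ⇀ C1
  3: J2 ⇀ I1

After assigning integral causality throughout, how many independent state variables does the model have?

β1 stroke→Sf1  (Sf1: flow source, stroke at near end)
β2 stroke→J1  (prefer integral on C1)
β0 stroke→J2  (common-e at J1 fixed by 2)
β3 stroke→I1  (J2: last free bond brings flow in)

2  (C1, I1 all integral)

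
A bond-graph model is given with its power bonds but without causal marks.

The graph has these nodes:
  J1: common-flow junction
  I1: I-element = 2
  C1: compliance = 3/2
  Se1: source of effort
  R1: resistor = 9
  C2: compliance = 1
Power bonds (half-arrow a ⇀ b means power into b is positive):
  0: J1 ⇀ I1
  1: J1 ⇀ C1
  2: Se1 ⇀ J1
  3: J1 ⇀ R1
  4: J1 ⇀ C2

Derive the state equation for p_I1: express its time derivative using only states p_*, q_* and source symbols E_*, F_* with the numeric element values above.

b2 →J1  (source Se1 imposes e)
b0 →I1  (I1 integral (f out))
b1 →J1  (J1 flow already set via bond 0)
b3 →J1  (J1: bond 0 brought flow, rest push out)
b4 →J1  (common-f at J1 fixed by 0)

dp_I1/dt = E_Se1 - 9*p_I1/2 - 2*q_C1/3 - q_C2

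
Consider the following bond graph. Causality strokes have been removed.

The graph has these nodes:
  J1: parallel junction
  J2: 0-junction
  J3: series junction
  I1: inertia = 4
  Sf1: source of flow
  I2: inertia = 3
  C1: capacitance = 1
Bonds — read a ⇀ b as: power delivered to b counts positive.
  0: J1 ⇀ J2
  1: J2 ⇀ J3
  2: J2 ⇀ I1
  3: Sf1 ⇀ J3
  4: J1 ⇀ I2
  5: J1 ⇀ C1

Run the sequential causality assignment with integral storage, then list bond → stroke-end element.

bond 3 stroke→Sf1  (source Sf1 imposes f)
bond 1 stroke→J3  (common-f at J3 fixed by 3)
bond 2 stroke→I1  (I1 outputs flow p/I1)
bond 0 stroke→J2  (J2 needs exactly one e-in)
bond 4 stroke→I2  (I2: I, integral causality)
bond 5 stroke→J1  (only one effort-in slot at J1)

β0 stroke→J2
β1 stroke→J3
β2 stroke→I1
β3 stroke→Sf1
β4 stroke→I2
β5 stroke→J1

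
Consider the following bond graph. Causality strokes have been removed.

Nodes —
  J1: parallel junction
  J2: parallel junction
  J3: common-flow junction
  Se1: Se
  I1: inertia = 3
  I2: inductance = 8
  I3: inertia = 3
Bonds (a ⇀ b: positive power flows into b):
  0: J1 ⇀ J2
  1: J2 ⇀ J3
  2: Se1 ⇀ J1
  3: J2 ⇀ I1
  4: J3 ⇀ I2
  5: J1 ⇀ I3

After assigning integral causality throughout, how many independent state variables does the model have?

β2 stroke at J1  (Se1 fixes effort; stroke away)
β0 stroke at J2  (common-e at J1 fixed by 2)
β5 stroke at I3  (common-e at J1 fixed by 2)
β1 stroke at J3  (J2: bond 0 brought effort, rest push out)
β3 stroke at I1  (common-e at J2 fixed by 0)
β4 stroke at I2  (J3 needs exactly one f-in)

3  (I1, I2, I3 all integral)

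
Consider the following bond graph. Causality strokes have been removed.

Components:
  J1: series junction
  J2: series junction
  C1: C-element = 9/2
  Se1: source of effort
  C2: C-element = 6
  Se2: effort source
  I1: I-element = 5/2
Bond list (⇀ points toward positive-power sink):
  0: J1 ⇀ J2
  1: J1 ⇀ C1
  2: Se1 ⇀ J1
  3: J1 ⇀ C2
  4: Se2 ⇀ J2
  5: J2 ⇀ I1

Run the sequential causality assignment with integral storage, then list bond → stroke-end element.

bond 0 →J2
bond 1 →J1
bond 2 →J1
bond 3 →J1
bond 4 →J2
bond 5 →I1

b2 stroke at J1  (source Se1 imposes e)
b4 stroke at J2  (source Se2 imposes e)
b1 stroke at J1  (C1 outputs effort q/C1)
b3 stroke at J1  (C2 outputs effort q/C2)
b0 stroke at J2  (J1 needs exactly one f-in)
b5 stroke at I1  (J2: last free bond brings flow in)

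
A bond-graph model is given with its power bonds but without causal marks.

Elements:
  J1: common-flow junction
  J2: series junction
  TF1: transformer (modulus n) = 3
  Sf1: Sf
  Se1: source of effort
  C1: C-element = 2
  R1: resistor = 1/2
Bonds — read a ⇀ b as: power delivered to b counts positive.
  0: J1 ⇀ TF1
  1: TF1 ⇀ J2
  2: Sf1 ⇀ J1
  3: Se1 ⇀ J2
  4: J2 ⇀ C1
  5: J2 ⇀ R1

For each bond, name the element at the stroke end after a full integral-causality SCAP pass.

b0 stroke→J1
b1 stroke→TF1
b2 stroke→Sf1
b3 stroke→J2
b4 stroke→J2
b5 stroke→J2

b2 →Sf1  (source Sf1 imposes f)
b3 →J2  (Se1: effort source, stroke at far end)
b0 →J1  (1-jn J1 has f-setter on 2)
b1 →TF1  (TF1: transformer flips bond 0)
b4 →J2  (1-jn J2 has f-setter on 1)
b5 →J2  (common-f at J2 fixed by 1)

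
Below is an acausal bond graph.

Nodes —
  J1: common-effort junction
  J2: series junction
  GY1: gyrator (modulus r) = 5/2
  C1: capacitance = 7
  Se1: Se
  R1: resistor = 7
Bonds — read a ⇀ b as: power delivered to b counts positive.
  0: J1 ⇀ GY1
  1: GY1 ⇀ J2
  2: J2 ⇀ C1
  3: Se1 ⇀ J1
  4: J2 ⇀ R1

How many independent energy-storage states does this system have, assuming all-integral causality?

1  (C1 all integral)

#3 →J1  (source Se1 imposes e)
#0 →GY1  (0-jn J1 has e-setter on 3)
#1 →GY1  (GY GY1: same side as bond 0)
#2 →J2  (common-f at J2 fixed by 1)
#4 →J2  (1-jn J2 has f-setter on 1)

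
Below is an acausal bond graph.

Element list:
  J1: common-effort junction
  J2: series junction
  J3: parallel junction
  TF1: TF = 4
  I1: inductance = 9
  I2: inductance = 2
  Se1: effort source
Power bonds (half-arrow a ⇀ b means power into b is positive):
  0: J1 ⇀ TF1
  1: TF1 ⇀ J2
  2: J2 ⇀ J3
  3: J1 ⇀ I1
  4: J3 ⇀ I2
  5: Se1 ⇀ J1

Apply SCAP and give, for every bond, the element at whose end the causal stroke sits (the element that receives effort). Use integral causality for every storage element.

bond 5 stroke at J1  (source Se1 imposes e)
bond 0 stroke at TF1  (0-jn J1 has e-setter on 5)
bond 3 stroke at I1  (0-jn J1 has e-setter on 5)
bond 1 stroke at J2  (through TF1, causality passes straight; one stroke at TF1)
bond 2 stroke at J3  (J2 needs exactly one f-in)
bond 4 stroke at I2  (common-e at J3 fixed by 2)

#0 |TF1
#1 |J2
#2 |J3
#3 |I1
#4 |I2
#5 |J1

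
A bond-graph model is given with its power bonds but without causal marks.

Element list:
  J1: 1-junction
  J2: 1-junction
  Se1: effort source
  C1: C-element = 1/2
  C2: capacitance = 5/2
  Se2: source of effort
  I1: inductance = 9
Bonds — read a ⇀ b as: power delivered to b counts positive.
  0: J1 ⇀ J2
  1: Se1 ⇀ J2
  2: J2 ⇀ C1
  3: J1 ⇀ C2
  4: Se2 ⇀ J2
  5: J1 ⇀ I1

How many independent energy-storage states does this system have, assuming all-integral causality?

#1 |J2  (Se1 (Se) sets effort on bond)
#4 |J2  (source Se2 imposes e)
#2 |J2  (C1 integral (e out))
#0 |J1  (closing 1-jn rule on J2)
#3 |J1  (C2 outputs effort q/C2)
#5 |I1  (closing 1-jn rule on J1)

3  (C1, C2, I1 all integral)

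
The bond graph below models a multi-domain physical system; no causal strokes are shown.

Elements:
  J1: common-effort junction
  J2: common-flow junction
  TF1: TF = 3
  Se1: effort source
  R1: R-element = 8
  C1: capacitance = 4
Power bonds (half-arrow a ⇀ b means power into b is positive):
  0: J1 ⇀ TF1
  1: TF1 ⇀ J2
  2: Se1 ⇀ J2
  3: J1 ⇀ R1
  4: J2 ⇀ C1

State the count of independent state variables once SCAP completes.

#2 |J2  (Se1: effort source, stroke at far end)
#4 |J2  (C1 integral (e out))
#1 |TF1  (closing 1-jn rule on J2)
#0 |J1  (TF TF1: opposite of bond 1)
#3 |R1  (0-jn J1 has e-setter on 0)

1  (C1 all integral)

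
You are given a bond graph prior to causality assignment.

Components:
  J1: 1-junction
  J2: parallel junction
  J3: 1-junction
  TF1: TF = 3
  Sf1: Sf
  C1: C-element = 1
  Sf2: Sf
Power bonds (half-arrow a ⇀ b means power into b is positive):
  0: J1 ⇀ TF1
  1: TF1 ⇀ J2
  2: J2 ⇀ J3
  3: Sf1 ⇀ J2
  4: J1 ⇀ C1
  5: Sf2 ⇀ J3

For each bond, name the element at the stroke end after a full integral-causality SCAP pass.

b3 |Sf1  (Sf1 (Sf) sets flow on bond)
b5 |Sf2  (Sf2: flow source, stroke at near end)
b2 |J3  (J3 flow already set via bond 5)
b1 |J2  (closing 0-jn rule on J2)
b0 |TF1  (through TF1, causality passes straight; one stroke at TF1)
b4 |J1  (J1 flow already set via bond 0)

b0 stroke at TF1
b1 stroke at J2
b2 stroke at J3
b3 stroke at Sf1
b4 stroke at J1
b5 stroke at Sf2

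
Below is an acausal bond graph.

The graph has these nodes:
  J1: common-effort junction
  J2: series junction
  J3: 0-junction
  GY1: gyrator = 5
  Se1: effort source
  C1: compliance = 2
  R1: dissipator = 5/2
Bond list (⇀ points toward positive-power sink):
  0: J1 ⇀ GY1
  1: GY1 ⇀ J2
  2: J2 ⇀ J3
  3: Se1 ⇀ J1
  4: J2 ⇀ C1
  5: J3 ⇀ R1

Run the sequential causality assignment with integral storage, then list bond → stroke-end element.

#3 |J1  (Se1 (Se) sets effort on bond)
#0 |GY1  (common-e at J1 fixed by 3)
#1 |GY1  (through GY1, causality inverts; strokes same side of GY1)
#2 |J2  (J2 flow already set via bond 1)
#4 |J2  (common-f at J2 fixed by 1)
#5 |J3  (J3 needs exactly one e-in)

bond 0 stroke→GY1
bond 1 stroke→GY1
bond 2 stroke→J2
bond 3 stroke→J1
bond 4 stroke→J2
bond 5 stroke→J3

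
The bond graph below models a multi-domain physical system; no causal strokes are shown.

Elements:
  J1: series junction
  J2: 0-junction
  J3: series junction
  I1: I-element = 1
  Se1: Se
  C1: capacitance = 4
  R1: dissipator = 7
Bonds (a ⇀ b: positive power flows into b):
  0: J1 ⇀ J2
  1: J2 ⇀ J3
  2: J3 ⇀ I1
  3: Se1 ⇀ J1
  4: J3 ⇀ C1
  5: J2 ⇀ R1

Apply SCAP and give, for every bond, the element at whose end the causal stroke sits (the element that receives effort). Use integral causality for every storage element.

β3 stroke→J1  (source Se1 imposes e)
β0 stroke→J2  (J1: last free bond brings flow in)
β1 stroke→J3  (J2: bond 0 brought effort, rest push out)
β5 stroke→R1  (0-jn J2 has e-setter on 0)
β2 stroke→I1  (I1: I, integral causality)
β4 stroke→J3  (J3: bond 2 brought flow, rest push out)

bond 0 stroke→J2
bond 1 stroke→J3
bond 2 stroke→I1
bond 3 stroke→J1
bond 4 stroke→J3
bond 5 stroke→R1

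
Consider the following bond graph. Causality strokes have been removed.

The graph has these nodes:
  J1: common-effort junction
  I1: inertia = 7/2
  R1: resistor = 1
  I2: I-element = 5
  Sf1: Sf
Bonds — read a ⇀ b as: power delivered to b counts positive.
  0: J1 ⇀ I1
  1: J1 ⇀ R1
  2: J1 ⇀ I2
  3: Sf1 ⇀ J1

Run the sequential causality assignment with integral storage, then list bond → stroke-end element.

β3 stroke at Sf1  (source Sf1 imposes f)
β0 stroke at I1  (I1 integral (f out))
β2 stroke at I2  (I2 integral (f out))
β1 stroke at J1  (only one effort-in slot at J1)

β0 →I1
β1 →J1
β2 →I2
β3 →Sf1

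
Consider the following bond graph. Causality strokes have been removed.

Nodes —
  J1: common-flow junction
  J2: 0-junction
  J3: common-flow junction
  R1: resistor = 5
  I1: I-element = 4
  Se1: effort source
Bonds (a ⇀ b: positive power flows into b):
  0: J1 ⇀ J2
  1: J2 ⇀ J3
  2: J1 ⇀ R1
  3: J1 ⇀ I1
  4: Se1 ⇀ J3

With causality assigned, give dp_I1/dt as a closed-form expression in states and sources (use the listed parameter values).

dp_I1/dt = E_Se1 - 5*p_I1/4

#4 |J3  (Se1 fixes effort; stroke away)
#1 |J2  (closing 1-jn rule on J3)
#0 |J1  (0-jn J2 has e-setter on 1)
#3 |I1  (I1 outputs flow p/I1)
#2 |J1  (J1 flow already set via bond 3)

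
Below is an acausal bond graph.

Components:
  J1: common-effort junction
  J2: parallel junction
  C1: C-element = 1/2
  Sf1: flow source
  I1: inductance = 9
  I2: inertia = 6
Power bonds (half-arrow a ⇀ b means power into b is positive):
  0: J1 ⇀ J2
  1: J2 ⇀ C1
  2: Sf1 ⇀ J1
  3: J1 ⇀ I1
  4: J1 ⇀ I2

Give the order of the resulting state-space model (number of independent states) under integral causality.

3  (C1, I1, I2 all integral)

#2 →Sf1  (Sf1 (Sf) sets flow on bond)
#1 →J2  (C1 outputs effort q/C1)
#0 →J1  (J2: bond 1 brought effort, rest push out)
#3 →I1  (J1 effort already set via bond 0)
#4 →I2  (J1 effort already set via bond 0)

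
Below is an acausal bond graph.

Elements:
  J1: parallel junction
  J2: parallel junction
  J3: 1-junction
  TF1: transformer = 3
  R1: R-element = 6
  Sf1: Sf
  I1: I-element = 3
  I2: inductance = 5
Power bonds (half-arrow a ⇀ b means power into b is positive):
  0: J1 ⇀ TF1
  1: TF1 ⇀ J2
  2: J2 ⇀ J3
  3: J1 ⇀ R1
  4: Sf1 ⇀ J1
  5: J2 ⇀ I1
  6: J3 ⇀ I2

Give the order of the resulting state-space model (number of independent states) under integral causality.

bond 4 →Sf1  (Sf1 (Sf) sets flow on bond)
bond 5 →I1  (I1 integral (f out))
bond 6 →I2  (I2 integral (f out))
bond 2 →J3  (J3 flow already set via bond 6)
bond 1 →J2  (J2: last free bond brings effort in)
bond 0 →TF1  (TF1 one-in-one-out from 1)
bond 3 →J1  (closing 0-jn rule on J1)

2  (I1, I2 all integral)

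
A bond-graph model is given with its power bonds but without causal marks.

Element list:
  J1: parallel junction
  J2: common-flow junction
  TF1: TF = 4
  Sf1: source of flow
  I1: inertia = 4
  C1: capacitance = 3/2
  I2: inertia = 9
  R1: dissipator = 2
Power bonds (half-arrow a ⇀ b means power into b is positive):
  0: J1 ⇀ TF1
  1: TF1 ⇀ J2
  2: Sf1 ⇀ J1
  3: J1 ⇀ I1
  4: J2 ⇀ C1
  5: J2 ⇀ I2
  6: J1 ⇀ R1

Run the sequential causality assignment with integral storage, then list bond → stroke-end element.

β0 stroke at TF1
β1 stroke at J2
β2 stroke at Sf1
β3 stroke at I1
β4 stroke at J2
β5 stroke at I2
β6 stroke at J1

#2 |Sf1  (Sf1 (Sf) sets flow on bond)
#3 |I1  (prefer integral on I1)
#4 |J2  (prefer integral on C1)
#5 |I2  (prefer integral on I2)
#1 |J2  (J2 flow already set via bond 5)
#0 |TF1  (through TF1, causality passes straight; one stroke at TF1)
#6 |J1  (J1: last free bond brings effort in)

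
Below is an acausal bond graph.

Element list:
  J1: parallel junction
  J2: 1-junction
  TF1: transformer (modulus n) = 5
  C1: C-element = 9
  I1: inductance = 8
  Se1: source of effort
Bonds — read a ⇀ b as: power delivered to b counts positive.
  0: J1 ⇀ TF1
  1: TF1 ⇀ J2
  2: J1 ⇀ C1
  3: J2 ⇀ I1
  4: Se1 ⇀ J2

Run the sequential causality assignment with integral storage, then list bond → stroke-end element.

bond 0 |TF1
bond 1 |J2
bond 2 |J1
bond 3 |I1
bond 4 |J2

#4 →J2  (Se1: effort source, stroke at far end)
#2 →J1  (C1 integral (e out))
#0 →TF1  (J1 effort already set via bond 2)
#1 →J2  (TF1: transformer flips bond 0)
#3 →I1  (closing 1-jn rule on J2)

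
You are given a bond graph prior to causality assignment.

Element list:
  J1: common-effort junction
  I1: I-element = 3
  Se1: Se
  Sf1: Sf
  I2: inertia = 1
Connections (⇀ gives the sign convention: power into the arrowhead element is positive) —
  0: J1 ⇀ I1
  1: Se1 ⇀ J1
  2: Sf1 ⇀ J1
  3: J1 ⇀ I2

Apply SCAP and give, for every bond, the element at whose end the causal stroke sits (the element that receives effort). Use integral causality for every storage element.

#0 stroke→I1
#1 stroke→J1
#2 stroke→Sf1
#3 stroke→I2

b1 →J1  (Se1 (Se) sets effort on bond)
b2 →Sf1  (Sf1 (Sf) sets flow on bond)
b0 →I1  (J1: bond 1 brought effort, rest push out)
b3 →I2  (0-jn J1 has e-setter on 1)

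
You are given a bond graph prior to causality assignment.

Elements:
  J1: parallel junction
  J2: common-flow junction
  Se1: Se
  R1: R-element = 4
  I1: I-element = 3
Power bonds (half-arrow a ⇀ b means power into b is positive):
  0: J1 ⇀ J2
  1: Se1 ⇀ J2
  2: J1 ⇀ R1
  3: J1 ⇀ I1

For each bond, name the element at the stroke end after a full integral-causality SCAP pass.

#0 stroke→J1
#1 stroke→J2
#2 stroke→R1
#3 stroke→I1

β1 |J2  (Se1: effort source, stroke at far end)
β0 |J1  (J2 needs exactly one f-in)
β2 |R1  (common-e at J1 fixed by 0)
β3 |I1  (common-e at J1 fixed by 0)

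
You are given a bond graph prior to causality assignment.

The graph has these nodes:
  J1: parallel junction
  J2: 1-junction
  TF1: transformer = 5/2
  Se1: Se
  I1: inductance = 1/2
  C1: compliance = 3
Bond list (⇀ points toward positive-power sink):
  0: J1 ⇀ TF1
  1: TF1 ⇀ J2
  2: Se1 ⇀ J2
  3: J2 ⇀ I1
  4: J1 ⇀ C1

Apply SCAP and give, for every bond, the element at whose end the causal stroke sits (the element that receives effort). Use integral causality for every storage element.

β2 |J2  (Se1: effort source, stroke at far end)
β3 |I1  (prefer integral on I1)
β1 |J2  (J2 flow already set via bond 3)
β0 |TF1  (TF TF1: opposite of bond 1)
β4 |J1  (only one effort-in slot at J1)

β0 stroke at TF1
β1 stroke at J2
β2 stroke at J2
β3 stroke at I1
β4 stroke at J1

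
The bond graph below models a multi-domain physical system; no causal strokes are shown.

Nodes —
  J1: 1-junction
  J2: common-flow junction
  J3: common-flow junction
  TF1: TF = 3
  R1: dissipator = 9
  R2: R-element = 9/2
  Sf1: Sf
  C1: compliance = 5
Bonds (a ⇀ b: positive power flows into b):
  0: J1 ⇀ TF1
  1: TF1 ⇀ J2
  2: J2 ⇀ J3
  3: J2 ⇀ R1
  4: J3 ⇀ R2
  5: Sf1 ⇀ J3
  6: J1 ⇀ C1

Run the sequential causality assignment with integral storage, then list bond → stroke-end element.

#5 stroke at Sf1  (source Sf1 imposes f)
#2 stroke at J3  (J3 flow already set via bond 5)
#4 stroke at J3  (J3 flow already set via bond 5)
#1 stroke at J2  (J2 flow already set via bond 2)
#3 stroke at J2  (J2 flow already set via bond 2)
#0 stroke at TF1  (TF1: transformer flips bond 1)
#6 stroke at J1  (J1 flow already set via bond 0)

b0 →TF1
b1 →J2
b2 →J3
b3 →J2
b4 →J3
b5 →Sf1
b6 →J1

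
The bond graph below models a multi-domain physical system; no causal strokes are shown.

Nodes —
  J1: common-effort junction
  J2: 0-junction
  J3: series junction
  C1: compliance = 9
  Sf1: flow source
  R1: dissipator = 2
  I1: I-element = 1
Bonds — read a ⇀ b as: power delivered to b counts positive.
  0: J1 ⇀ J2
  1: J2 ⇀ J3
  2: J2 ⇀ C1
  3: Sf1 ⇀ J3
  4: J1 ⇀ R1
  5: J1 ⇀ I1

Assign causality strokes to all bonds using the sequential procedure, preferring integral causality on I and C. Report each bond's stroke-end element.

bond 3 |Sf1  (Sf1 fixes flow; stroke at Sf1)
bond 1 |J3  (J3 flow already set via bond 3)
bond 2 |J2  (prefer integral on C1)
bond 0 |J1  (common-e at J2 fixed by 2)
bond 4 |R1  (J1: bond 0 brought effort, rest push out)
bond 5 |I1  (common-e at J1 fixed by 0)

bond 0 stroke→J1
bond 1 stroke→J3
bond 2 stroke→J2
bond 3 stroke→Sf1
bond 4 stroke→R1
bond 5 stroke→I1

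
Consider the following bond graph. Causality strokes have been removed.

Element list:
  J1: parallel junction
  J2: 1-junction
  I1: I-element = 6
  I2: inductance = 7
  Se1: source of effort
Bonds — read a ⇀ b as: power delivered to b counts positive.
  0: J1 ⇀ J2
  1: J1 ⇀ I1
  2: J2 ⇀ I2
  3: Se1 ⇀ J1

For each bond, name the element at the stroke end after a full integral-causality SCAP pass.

b3 stroke→J1  (Se1 fixes effort; stroke away)
b0 stroke→J2  (common-e at J1 fixed by 3)
b1 stroke→I1  (J1 effort already set via bond 3)
b2 stroke→I2  (J2: last free bond brings flow in)

#0 →J2
#1 →I1
#2 →I2
#3 →J1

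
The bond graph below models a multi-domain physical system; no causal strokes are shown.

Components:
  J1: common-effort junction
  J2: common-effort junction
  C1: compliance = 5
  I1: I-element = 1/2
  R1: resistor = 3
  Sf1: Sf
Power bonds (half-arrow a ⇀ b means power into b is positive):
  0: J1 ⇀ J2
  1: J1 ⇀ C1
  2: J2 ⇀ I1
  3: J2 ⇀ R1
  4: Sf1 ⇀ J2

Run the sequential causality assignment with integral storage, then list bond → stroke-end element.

β4 |Sf1  (Sf1 fixes flow; stroke at Sf1)
β1 |J1  (C1: C, integral causality)
β0 |J2  (J1 effort already set via bond 1)
β2 |I1  (common-e at J2 fixed by 0)
β3 |R1  (common-e at J2 fixed by 0)

#0 |J2
#1 |J1
#2 |I1
#3 |R1
#4 |Sf1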